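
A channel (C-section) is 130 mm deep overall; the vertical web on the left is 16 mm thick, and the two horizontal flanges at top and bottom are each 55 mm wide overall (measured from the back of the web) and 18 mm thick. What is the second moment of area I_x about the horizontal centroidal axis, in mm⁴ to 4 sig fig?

I_x ≈ 7.370 × 10⁶ mm⁴

Decompose the section into non-overlapping parts with the origin at the bottom-left of its bounding rectangle.
Web: 16 × 130, A = 2 080 mm², y = 65 mm, Ī = 2 929 333 mm⁴.
Top flange (beyond web): 39 × 18, A = 702 mm², y = 121 mm, Ī = 18 954 mm⁴.
Bottom flange (beyond web): 39 × 18, A = 702 mm², y = 9 mm, Ī = 18 954 mm⁴.
By symmetry the centroid is at mid-height, ȳ = 65 mm.
Transfer each piece to the horizontal centroidal axis using Ī + A·d² with d = y − 65:
  web: d = 0 mm → contributes +2 929 333 mm⁴
  top flange (beyond web): d = 56 mm → contributes +2 220 426 mm⁴
  bottom flange (beyond web): d = -56 mm → contributes +2 220 426 mm⁴
Total I = 7 370 185 mm⁴.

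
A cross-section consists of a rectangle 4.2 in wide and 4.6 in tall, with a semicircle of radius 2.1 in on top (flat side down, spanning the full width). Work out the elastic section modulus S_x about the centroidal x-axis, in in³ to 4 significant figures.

S_x ≈ 24.77 in³

Decompose the section into non-overlapping parts with the origin at the bottom-left of its bounding rectangle.
Rectangular body: 4.2 × 4.6, A = 19.32 in², y = 2.3 in, Ī = 34.0676 in⁴.
Semicircular cap: semicircle r = 2.1, A = 6.92721 in², y = 5.49127 in, Ī = 2.13456 in⁴.
Centroid: ȳ = ΣA·y / ΣA = 3.14225 in.
Transfer each piece to the centroidal x-axis using Ī + A·d² with d = y − 3.14225:
  rectangular body: d = -0.842245 in → contributes +47.7728 in⁴
  semicircular cap: d = 2.34902 in → contributes +40.3583 in⁴
Total I = 88.131 in⁴.
Extreme fibre distance c = 3.55775 in; S = I/c = 24.7715 in³.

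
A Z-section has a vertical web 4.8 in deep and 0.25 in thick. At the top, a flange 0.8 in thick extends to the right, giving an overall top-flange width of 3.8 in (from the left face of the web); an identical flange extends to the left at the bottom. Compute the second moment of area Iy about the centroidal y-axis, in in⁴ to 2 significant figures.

Split into non-overlapping primitives; take the origin at the lower-left of the bounding box.
Web: 0.25 × 4.8, A = 1.2 in², x = 3.675 in, Ī = 0.00625 in⁴.
Top flange (beyond web): 3.55 × 0.8, A = 2.84 in², x = 5.575 in, Ī = 2.983 in⁴.
Bottom flange (beyond web): 3.55 × 0.8, A = 2.84 in², x = 1.775 in, Ī = 2.983 in⁴.
Centroid: x̄ = ΣA·x / ΣA = 3.675 in.
Transfer each piece to the centroidal y-axis using Ī + A·d² with d = x − 3.675:
  web: d = 0 in → contributes +0.00625 in⁴
  top flange (beyond web): d = 1.9 in → contributes +13.23 in⁴
  bottom flange (beyond web): d = -1.9 in → contributes +13.23 in⁴
Total I = 26.48 in⁴.

Iy ≈ 26 in⁴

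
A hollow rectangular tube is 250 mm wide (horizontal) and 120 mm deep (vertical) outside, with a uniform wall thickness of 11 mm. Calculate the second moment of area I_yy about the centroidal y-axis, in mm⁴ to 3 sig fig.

Decompose the section into non-overlapping parts with the origin at the bottom-left of its bounding rectangle.
Outer rectangle: 250 × 120, A = 30 000 mm², x = 125 mm, Ī = 156 250 000 mm⁴.
Inner void (subtracted): 228 × 98, A = 22 344 mm², x = 125 mm, Ī = 96 794 208 mm⁴.
By symmetry the centroid is at mid-width, x̄ = 125 mm.
All pieces are centred on the centroidal y-axis, so I = ΣĪ (holes subtracted) = 59 455 792 mm⁴.

I_yy ≈ 5.95 × 10⁷ mm⁴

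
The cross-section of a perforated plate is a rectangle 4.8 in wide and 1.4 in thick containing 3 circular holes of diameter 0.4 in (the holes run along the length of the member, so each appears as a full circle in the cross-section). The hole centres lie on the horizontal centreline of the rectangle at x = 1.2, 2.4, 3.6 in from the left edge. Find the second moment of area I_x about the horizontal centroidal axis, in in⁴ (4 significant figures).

Split into non-overlapping primitives; take the origin at the lower-left of the bounding box.
Plate: 4.8 × 1.4, A = 6.72 in², y = 0.7 in, Ī = 1.0976 in⁴.
Hole 1 (subtracted): ⌀0.4, A = 0.125664 in², y = 0.7 in, Ī = 0.00125664 in⁴.
Hole 2 (subtracted): ⌀0.4, A = 0.125664 in², y = 0.7 in, Ī = 0.00125664 in⁴.
Hole 3 (subtracted): ⌀0.4, A = 0.125664 in², y = 0.7 in, Ī = 0.00125664 in⁴.
By symmetry the centroid is at mid-height, ȳ = 0.7 in.
All pieces are centred on the horizontal centroidal axis, so I = ΣĪ (holes subtracted) = 1.09383 in⁴.

I_x ≈ 1.094 in⁴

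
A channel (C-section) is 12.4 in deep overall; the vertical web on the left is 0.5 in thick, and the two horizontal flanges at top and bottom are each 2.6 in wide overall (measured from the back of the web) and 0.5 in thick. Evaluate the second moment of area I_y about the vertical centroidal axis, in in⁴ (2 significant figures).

I_y ≈ 3.6 in⁴

Treat the section as a set of non-overlapping primitives; coordinates are from the bounding-box lower-left.
Web: 0.5 × 12.4, A = 6.2 in², x = 0.25 in, Ī = 0.1292 in⁴.
Top flange (beyond web): 2.1 × 0.5, A = 1.05 in², x = 1.55 in, Ī = 0.3859 in⁴.
Bottom flange (beyond web): 2.1 × 0.5, A = 1.05 in², x = 1.55 in, Ī = 0.3859 in⁴.
Centroid: x̄ = ΣA·x / ΣA = 0.5789 in.
Transfer each piece to the vertical centroidal axis using Ī + A·d² with d = x − 0.5789:
  web: d = -0.3289 in → contributes +0.7999 in⁴
  top flange (beyond web): d = 0.9711 in → contributes +1.376 in⁴
  bottom flange (beyond web): d = 0.9711 in → contributes +1.376 in⁴
Total I = 3.552 in⁴.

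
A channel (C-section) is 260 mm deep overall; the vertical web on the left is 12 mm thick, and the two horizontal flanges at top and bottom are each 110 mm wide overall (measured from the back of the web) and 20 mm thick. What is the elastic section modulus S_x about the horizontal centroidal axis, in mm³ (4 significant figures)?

Break the section into simple shapes (no overlaps), measuring from the bottom-left corner of the bounding box.
Web: 12 × 260, A = 3 120 mm², y = 130 mm, Ī = 17 576 000 mm⁴.
Top flange (beyond web): 98 × 20, A = 1 960 mm², y = 250 mm, Ī = 65333.3 mm⁴.
Bottom flange (beyond web): 98 × 20, A = 1 960 mm², y = 10 mm, Ī = 65333.3 mm⁴.
By symmetry the centroid is at mid-height, ȳ = 130 mm.
Transfer each piece to the horizontal centroidal axis using Ī + A·d² with d = y − 130:
  web: d = 0 mm → contributes +17 576 000 mm⁴
  top flange (beyond web): d = 120 mm → contributes +28 289 333 mm⁴
  bottom flange (beyond web): d = -120 mm → contributes +28 289 333 mm⁴
Total I = 74 154 667 mm⁴.
Extreme fibre distance c = 130 mm; S = I/c = 570 421 mm³.

S_x ≈ 5.704 × 10⁵ mm³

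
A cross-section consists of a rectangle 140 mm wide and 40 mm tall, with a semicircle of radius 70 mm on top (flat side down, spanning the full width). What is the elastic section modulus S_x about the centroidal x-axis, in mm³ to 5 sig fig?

S_x ≈ 1.8606 × 10⁵ mm³

Break the section into simple shapes (no overlaps), measuring from the bottom-left corner of the bounding box.
Rectangular body: 140 × 40, A = 5 600 mm², y = 20 mm, Ī = 746666.7 mm⁴.
Semicircular cap: semicircle r = 70, A = 7696.902 mm², y = 69.70892 mm, Ī = 2 635 265 mm⁴.
Centroid: ȳ = ΣA·y / ΣA = 48.77397 mm.
Transfer each piece to the centroidal x-axis using Ī + A·d² with d = y − 48.77397:
  rectangular body: d = -28.77397 mm → contributes +5 383 139 mm⁴
  semicircular cap: d = 20.93495 mm → contributes +6 008 602 mm⁴
Total I = 11 391 741 mm⁴.
Extreme fibre distance c = 61.22603 mm; S = I/c = 186060.4 mm³.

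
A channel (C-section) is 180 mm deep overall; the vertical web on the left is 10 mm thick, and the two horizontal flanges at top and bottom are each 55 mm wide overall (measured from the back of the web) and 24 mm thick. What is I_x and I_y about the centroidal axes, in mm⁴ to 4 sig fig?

Decompose the section into non-overlapping parts with the origin at the bottom-left of its bounding rectangle.
Web: 10 × 180, A = 1 800 mm², y = 90 mm, Ī = 4 860 000 mm⁴.
Top flange (beyond web): 45 × 24, A = 1 080 mm², y = 168 mm, Ī = 51 840 mm⁴.
Bottom flange (beyond web): 45 × 24, A = 1 080 mm², y = 12 mm, Ī = 51 840 mm⁴.
By symmetry the centroid is at mid-height, ȳ = 90 mm.
Transfer each piece to the centroidal x-axis using Ī + A·d² with d = y − 90:
  web: d = 0 mm → contributes +4 860 000 mm⁴
  top flange (beyond web): d = 78 mm → contributes +6 622 560 mm⁴
  bottom flange (beyond web): d = -78 mm → contributes +6 622 560 mm⁴
Total I = 18 105 120 mm⁴.
For the y-axis: x̄ = 20 mm.
Repeating about the centroidal y-axis gives I_y = 1 122 000 mm⁴.

I_x ≈ 1.811 × 10⁷ mm⁴, I_y ≈ 1.122 × 10⁶ mm⁴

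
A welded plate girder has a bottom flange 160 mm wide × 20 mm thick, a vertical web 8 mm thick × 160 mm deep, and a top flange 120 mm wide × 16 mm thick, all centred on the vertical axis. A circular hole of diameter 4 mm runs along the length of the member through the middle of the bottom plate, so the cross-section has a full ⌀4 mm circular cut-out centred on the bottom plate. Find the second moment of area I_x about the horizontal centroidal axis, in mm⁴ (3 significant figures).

I_x ≈ 4.14 × 10⁷ mm⁴

Decompose the section into non-overlapping parts with the origin at the bottom-left of its bounding rectangle.
Bottom plate: 160 × 20, A = 3 200 mm², y = 10 mm, Ī = 106 667 mm⁴.
Web plate: 8 × 160, A = 1 280 mm², y = 100 mm, Ī = 2 730 667 mm⁴.
Top plate: 120 × 16, A = 1 920 mm², y = 188 mm, Ī = 40 960 mm⁴.
Hole (subtracted): ⌀4, A = 12.566 mm², y = 10 mm, Ī = 12.566 mm⁴.
Centroid: ȳ = ΣA·y / ΣA = 81.54 mm.
Transfer each piece to the horizontal centroidal axis using Ī + A·d² with d = y − 81.54:
  bottom plate: d = -71.54 mm → contributes +16 484 391 mm⁴
  web plate: d = 18.46 mm → contributes +3 166 832 mm⁴
  top plate: d = 106.46 mm → contributes +21 801 533 mm⁴
  hole: d = -71.54 mm → contributes −64 328 mm⁴
Total I = 41 388 428 mm⁴.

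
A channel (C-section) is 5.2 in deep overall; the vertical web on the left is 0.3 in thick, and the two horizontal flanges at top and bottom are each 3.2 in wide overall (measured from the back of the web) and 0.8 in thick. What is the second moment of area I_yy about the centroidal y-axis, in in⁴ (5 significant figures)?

I_yy ≈ 6.2523 in⁴

Split into non-overlapping primitives; take the origin at the lower-left of the bounding box.
Web: 0.3 × 5.2, A = 1.56 in², x = 0.15 in, Ī = 0.0117 in⁴.
Top flange (beyond web): 2.9 × 0.8, A = 2.32 in², x = 1.75 in, Ī = 1.625933 in⁴.
Bottom flange (beyond web): 2.9 × 0.8, A = 2.32 in², x = 1.75 in, Ī = 1.625933 in⁴.
Centroid: x̄ = ΣA·x / ΣA = 1.347419 in.
Transfer each piece to the centroidal y-axis using Ī + A·d² with d = x − 1.347419:
  web: d = -1.197419 in → contributes +2.248448 in⁴
  top flange (beyond web): d = 0.4025806 in → contributes +2.001938 in⁴
  bottom flange (beyond web): d = 0.4025806 in → contributes +2.001938 in⁴
Total I = 6.252325 in⁴.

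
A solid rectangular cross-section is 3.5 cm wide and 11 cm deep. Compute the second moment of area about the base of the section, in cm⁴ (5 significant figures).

I_base ≈ 1552.8 cm⁴

The section: 3.5 × 11, A = 38.5 cm², y = 5.5 cm, Ī = 388.2083 cm⁴.
Transfer it to the bottom edge using Ī + A·d² with d = y − 0:
  the section: d = 5.5 cm → contributes +1552.833 cm⁴
Total I = 1552.833 cm⁴.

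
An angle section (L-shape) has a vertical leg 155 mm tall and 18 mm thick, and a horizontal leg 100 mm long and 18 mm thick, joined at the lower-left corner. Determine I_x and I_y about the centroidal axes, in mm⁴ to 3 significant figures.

I_x ≈ 1.02 × 10⁷ mm⁴, I_y ≈ 3.32 × 10⁶ mm⁴

Treat the section as a set of non-overlapping primitives; coordinates are from the bounding-box lower-left.
Vertical leg: 18 × 155, A = 2 790 mm², y = 77.5 mm, Ī = 5 585 813 mm⁴.
Horizontal leg (remainder): 82 × 18, A = 1 476 mm², y = 9 mm, Ī = 39 852 mm⁴.
Centroid: ȳ = ΣA·y / ΣA = 53.8 mm.
Transfer each piece to the centroidal x-axis using Ī + A·d² with d = y − 53.8:
  vertical leg: d = 23.7 mm → contributes +7 152 983 mm⁴
  horizontal leg (remainder): d = -44.8 mm → contributes +3 002 187 mm⁴
Total I = 10 155 171 mm⁴.
For the y-axis: x̄ = 26.3 mm.
Repeating about the centroidal y-axis gives I_y = 3 315 673 mm⁴.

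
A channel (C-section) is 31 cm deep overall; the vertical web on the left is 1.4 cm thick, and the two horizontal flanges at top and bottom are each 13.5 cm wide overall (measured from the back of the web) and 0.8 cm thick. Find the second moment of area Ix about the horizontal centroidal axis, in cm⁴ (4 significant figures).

Break the section into simple shapes (no overlaps), measuring from the bottom-left corner of the bounding box.
Web: 1.4 × 31, A = 43.4 cm², y = 15.5 cm, Ī = 3475.62 cm⁴.
Top flange (beyond web): 12.1 × 0.8, A = 9.68 cm², y = 30.6 cm, Ī = 0.516267 cm⁴.
Bottom flange (beyond web): 12.1 × 0.8, A = 9.68 cm², y = 0.4 cm, Ī = 0.516267 cm⁴.
By symmetry the centroid is at mid-height, ȳ = 15.5 cm.
Transfer each piece to the horizontal centroidal axis using Ī + A·d² with d = y − 15.5:
  web: d = 0 cm → contributes +3475.62 cm⁴
  top flange (beyond web): d = 15.1 cm → contributes +2207.65 cm⁴
  bottom flange (beyond web): d = -15.1 cm → contributes +2207.65 cm⁴
Total I = 7890.92 cm⁴.

Ix ≈ 7891 cm⁴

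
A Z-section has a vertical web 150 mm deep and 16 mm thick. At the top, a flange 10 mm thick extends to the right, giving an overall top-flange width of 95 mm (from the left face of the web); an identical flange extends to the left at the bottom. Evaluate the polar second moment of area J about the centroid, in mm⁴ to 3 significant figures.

J ≈ 1.67 × 10⁷ mm⁴

Split into non-overlapping primitives; take the origin at the lower-left of the bounding box.
Web: 16 × 150, A = 2 400 mm², y = 75 mm, Ī = 4 500 000 mm⁴.
Top flange (beyond web): 79 × 10, A = 790 mm², y = 145 mm, Ī = 6583.3 mm⁴.
Bottom flange (beyond web): 79 × 10, A = 790 mm², y = 5 mm, Ī = 6583.3 mm⁴.
Centroid: ȳ = ΣA·y / ΣA = 75 mm.
Transfer each piece to the centroidal x-axis using Ī + A·d² with d = y − 75:
  web: d = 0 mm → contributes +4 500 000 mm⁴
  top flange (beyond web): d = 70 mm → contributes +3 877 583 mm⁴
  bottom flange (beyond web): d = -70 mm → contributes +3 877 583 mm⁴
Total I = 12 255 167 mm⁴.
For the y-axis: x̄ = 87 mm.
Repeating about the centroidal y-axis gives I_y = 4 437 807 mm⁴.
Polar second moment: J = I_x + I_y = 16 692 973 mm⁴.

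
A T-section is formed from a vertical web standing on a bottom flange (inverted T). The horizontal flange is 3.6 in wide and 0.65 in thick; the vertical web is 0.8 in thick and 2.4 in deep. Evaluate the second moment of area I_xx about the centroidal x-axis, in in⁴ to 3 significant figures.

I_xx ≈ 3.46 in⁴

Treat the section as a set of non-overlapping primitives; coordinates are from the bounding-box lower-left.
Flange: 3.6 × 0.65, A = 2.34 in², y = 0.325 in, Ī = 0.082388 in⁴.
Web: 0.8 × 2.4, A = 1.92 in², y = 1.85 in, Ī = 0.9216 in⁴.
Centroid: ȳ = ΣA·y / ΣA = 1.0123 in.
Transfer each piece to the centroidal x-axis using Ī + A·d² with d = y − 1.0123:
  flange: d = -0.68732 in → contributes +1.1878 in⁴
  web: d = 0.83768 in → contributes +2.2689 in⁴
Total I = 3.4567 in⁴.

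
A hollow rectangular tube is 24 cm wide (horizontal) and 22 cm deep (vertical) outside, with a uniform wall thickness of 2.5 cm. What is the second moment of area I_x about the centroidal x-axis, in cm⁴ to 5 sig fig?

Split into non-overlapping primitives; take the origin at the lower-left of the bounding box.
Outer rectangle: 24 × 22, A = 528 cm², y = 11 cm, Ī = 21 296 cm⁴.
Inner void (subtracted): 19 × 17, A = 323 cm², y = 11 cm, Ī = 7778.917 cm⁴.
By symmetry the centroid is at mid-height, ȳ = 11 cm.
All pieces are centred on the centroidal x-axis, so I = ΣĪ (holes subtracted) = 13517.08 cm⁴.

I_x ≈ 1.3517 × 10⁴ cm⁴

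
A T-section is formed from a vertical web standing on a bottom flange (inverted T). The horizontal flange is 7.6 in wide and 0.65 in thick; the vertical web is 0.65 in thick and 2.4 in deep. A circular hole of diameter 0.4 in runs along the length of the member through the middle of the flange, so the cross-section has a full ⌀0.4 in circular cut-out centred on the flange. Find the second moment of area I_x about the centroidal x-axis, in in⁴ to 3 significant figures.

I_x ≈ 3.66 in⁴

Break the section into simple shapes (no overlaps), measuring from the bottom-left corner of the bounding box.
Flange: 7.6 × 0.65, A = 4.94 in², y = 0.325 in, Ī = 0.17393 in⁴.
Web: 0.65 × 2.4, A = 1.56 in², y = 1.85 in, Ī = 0.7488 in⁴.
Hole (subtracted): ⌀0.4, A = 0.12566 in², y = 0.325 in, Ī = 0.0012566 in⁴.
Centroid: ȳ = ΣA·y / ΣA = 0.69822 in.
Transfer each piece to the centroidal x-axis using Ī + A·d² with d = y − 0.69822:
  flange: d = -0.37322 in → contributes +0.86202 in⁴
  web: d = 1.1518 in → contributes +2.8183 in⁴
  hole: d = -0.37322 in → contributes −0.01876 in⁴
Total I = 3.6616 in⁴.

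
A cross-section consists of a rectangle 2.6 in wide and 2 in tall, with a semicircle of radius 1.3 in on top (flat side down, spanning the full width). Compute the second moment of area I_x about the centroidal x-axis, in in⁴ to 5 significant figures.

Treat the section as a set of non-overlapping primitives; coordinates are from the bounding-box lower-left.
Rectangular body: 2.6 × 2, A = 5.2 in², y = 1 in, Ī = 1.733333 in⁴.
Semicircular cap: semicircle r = 1.3, A = 2.654646 in², y = 2.551737 in, Ī = 0.3134769 in⁴.
Centroid: ȳ = ΣA·y / ΣA = 1.524443 in.
Transfer each piece to the centroidal x-axis using Ī + A·d² with d = y − 1.524443:
  rectangular body: d = -0.5244428 in → contributes +3.163543 in⁴
  semicircular cap: d = 1.027294 in → contributes +3.115014 in⁴
Total I = 6.278557 in⁴.

I_x ≈ 6.2786 in⁴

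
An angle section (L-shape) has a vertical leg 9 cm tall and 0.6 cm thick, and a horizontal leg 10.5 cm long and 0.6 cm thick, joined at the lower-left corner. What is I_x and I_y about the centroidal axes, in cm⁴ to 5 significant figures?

I_x ≈ 86.524 cm⁴, I_y ≈ 126.64 cm⁴

Break the section into simple shapes (no overlaps), measuring from the bottom-left corner of the bounding box.
Vertical leg: 0.6 × 9, A = 5.4 cm², y = 4.5 cm, Ī = 36.45 cm⁴.
Horizontal leg (remainder): 9.9 × 0.6, A = 5.94 cm², y = 0.3 cm, Ī = 0.1782 cm⁴.
Centroid: ȳ = ΣA·y / ΣA = 2.3 cm.
Transfer each piece to the centroidal x-axis using Ī + A·d² with d = y − 2.3:
  vertical leg: d = 2.2 cm → contributes +62.586 cm⁴
  horizontal leg (remainder): d = -2 cm → contributes +23.9382 cm⁴
Total I = 86.5242 cm⁴.
For the y-axis: x̄ = 3.05 cm.
Repeating about the centroidal y-axis gives I_y = 126.6395 cm⁴.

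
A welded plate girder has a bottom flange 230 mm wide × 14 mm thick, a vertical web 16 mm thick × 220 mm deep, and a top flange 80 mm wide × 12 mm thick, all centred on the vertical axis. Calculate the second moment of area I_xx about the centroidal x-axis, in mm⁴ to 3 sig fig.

Split into non-overlapping primitives; take the origin at the lower-left of the bounding box.
Bottom plate: 230 × 14, A = 3 220 mm², y = 7 mm, Ī = 52 593 mm⁴.
Web plate: 16 × 220, A = 3 520 mm², y = 124 mm, Ī = 14 197 333 mm⁴.
Top plate: 80 × 12, A = 960 mm², y = 240 mm, Ī = 11 520 mm⁴.
Centroid: ȳ = ΣA·y / ΣA = 89.535 mm.
Transfer each piece to the centroidal x-axis using Ī + A·d² with d = y − 89.535:
  bottom plate: d = -82.535 mm → contributes +21 987 352 mm⁴
  web plate: d = 34.465 mm → contributes +18 378 501 mm⁴
  top plate: d = 150.46 mm → contributes +21 745 629 mm⁴
Total I = 62 111 482 mm⁴.

I_xx ≈ 6.21 × 10⁷ mm⁴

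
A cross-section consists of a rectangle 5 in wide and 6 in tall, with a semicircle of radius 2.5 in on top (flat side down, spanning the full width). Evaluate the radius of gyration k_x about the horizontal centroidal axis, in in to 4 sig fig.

k_x ≈ 2.331 in

Split into non-overlapping primitives; take the origin at the lower-left of the bounding box.
Rectangular body: 5 × 6, A = 30 in², y = 3 in, Ī = 90 in⁴.
Semicircular cap: semicircle r = 2.5, A = 9.81748 in², y = 7.06103 in, Ī = 4.28738 in⁴.
Centroid: ȳ = ΣA·y / ΣA = 4.0013 in.
Transfer each piece to the horizontal centroidal axis using Ī + A·d² with d = y − 4.0013:
  rectangular body: d = -1.0013 in → contributes +120.078 in⁴
  semicircular cap: d = 3.05974 in → contributes +96.1985 in⁴
Total I = 216.276 in⁴.
Radius of gyration: k = √(I/A) = √(216.276 / 39.8175) = 2.3306 in.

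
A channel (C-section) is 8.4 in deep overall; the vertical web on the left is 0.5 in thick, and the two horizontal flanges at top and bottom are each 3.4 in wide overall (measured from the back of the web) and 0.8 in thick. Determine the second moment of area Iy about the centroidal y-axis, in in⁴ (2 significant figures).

Treat the section as a set of non-overlapping primitives; coordinates are from the bounding-box lower-left.
Web: 0.5 × 8.4, A = 4.2 in², x = 0.25 in, Ī = 0.0875 in⁴.
Top flange (beyond web): 2.9 × 0.8, A = 2.32 in², x = 1.95 in, Ī = 1.626 in⁴.
Bottom flange (beyond web): 2.9 × 0.8, A = 2.32 in², x = 1.95 in, Ī = 1.626 in⁴.
Centroid: x̄ = ΣA·x / ΣA = 1.142 in.
Transfer each piece to the centroidal y-axis using Ī + A·d² with d = x − 1.142:
  web: d = -0.8923 in → contributes +3.432 in⁴
  top flange (beyond web): d = 0.8077 in → contributes +3.139 in⁴
  bottom flange (beyond web): d = 0.8077 in → contributes +3.139 in⁴
Total I = 9.71 in⁴.

Iy ≈ 9.7 in⁴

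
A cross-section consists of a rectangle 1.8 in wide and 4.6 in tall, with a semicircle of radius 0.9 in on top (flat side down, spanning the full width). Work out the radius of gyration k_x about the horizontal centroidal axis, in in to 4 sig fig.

Break the section into simple shapes (no overlaps), measuring from the bottom-left corner of the bounding box.
Rectangular body: 1.8 × 4.6, A = 8.28 in², y = 2.3 in, Ī = 14.6004 in⁴.
Semicircular cap: semicircle r = 0.9, A = 1.27235 in², y = 4.98197 in, Ī = 0.0720115 in⁴.
Centroid: ȳ = ΣA·y / ΣA = 2.65723 in.
Transfer each piece to the horizontal centroidal axis using Ī + A·d² with d = y − 2.65723:
  rectangular body: d = -0.357231 in → contributes +15.657 in⁴
  semicircular cap: d = 2.32474 in → contributes +6.9483 in⁴
Total I = 22.6053 in⁴.
Radius of gyration: k = √(I/A) = √(22.6053 / 9.55235) = 1.53833 in.

k_x ≈ 1.538 in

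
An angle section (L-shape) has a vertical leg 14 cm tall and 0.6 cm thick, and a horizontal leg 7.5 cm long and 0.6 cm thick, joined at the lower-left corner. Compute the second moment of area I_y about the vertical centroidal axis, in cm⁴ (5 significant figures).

Decompose the section into non-overlapping parts with the origin at the bottom-left of its bounding rectangle.
Vertical leg: 0.6 × 14, A = 8.4 cm², x = 0.3 cm, Ī = 0.252 cm⁴.
Horizontal leg (remainder): 6.9 × 0.6, A = 4.14 cm², x = 4.05 cm, Ī = 16.42545 cm⁴.
Centroid: x̄ = ΣA·x / ΣA = 1.538038 cm.
Transfer each piece to the vertical centroidal axis using Ī + A·d² with d = x − 1.538038:
  vertical leg: d = -1.238038 cm → contributes +13.12701 cm⁴
  horizontal leg (remainder): d = 2.511962 cm → contributes +42.54865 cm⁴
Total I = 55.67566 cm⁴.

I_y ≈ 55.676 cm⁴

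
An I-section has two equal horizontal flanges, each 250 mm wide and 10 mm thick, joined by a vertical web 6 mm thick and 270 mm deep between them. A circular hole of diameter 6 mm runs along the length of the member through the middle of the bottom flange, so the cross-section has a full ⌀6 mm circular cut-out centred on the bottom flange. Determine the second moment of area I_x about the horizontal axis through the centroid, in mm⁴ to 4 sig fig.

I_x ≈ 1.073 × 10⁸ mm⁴

Decompose the section into non-overlapping parts with the origin at the bottom-left of its bounding rectangle.
Bottom flange: 250 × 10, A = 2 500 mm², y = 5 mm, Ī = 20833.3 mm⁴.
Web: 6 × 270, A = 1 620 mm², y = 145 mm, Ī = 9 841 500 mm⁴.
Top flange: 250 × 10, A = 2 500 mm², y = 285 mm, Ī = 20833.3 mm⁴.
Hole (subtracted): ⌀6, A = 28.2743 mm², y = 5 mm, Ī = 63.6173 mm⁴.
Centroid: ȳ = ΣA·y / ΣA = 145.601 mm.
Transfer each piece to the horizontal axis through the centroid using Ī + A·d² with d = y − 145.601:
  bottom flange: d = -140.601 mm → contributes +49 442 093 mm⁴
  web: d = -0.600511 mm → contributes +9 842 084 mm⁴
  top flange: d = 139.399 mm → contributes +48 601 377 mm⁴
  hole: d = -140.601 mm → contributes −559 005 mm⁴
Total I = 107 326 549 mm⁴.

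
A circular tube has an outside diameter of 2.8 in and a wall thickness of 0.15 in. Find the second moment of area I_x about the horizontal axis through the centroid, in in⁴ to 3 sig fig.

I_x ≈ 1.10 in⁴

Decompose the section into non-overlapping parts with the origin at the bottom-left of its bounding rectangle.
Outer circle: ⌀2.8, A = 6.1575 in², y = 1.4 in, Ī = 3.0172 in⁴.
Bore (subtracted): ⌀2.5, A = 4.9087 in², y = 1.4 in, Ī = 1.9175 in⁴.
By symmetry the centroid is at mid-height, ȳ = 1.4 in.
All pieces are centred on the horizontal axis through the centroid, so I = ΣĪ (holes subtracted) = 1.0997 in⁴.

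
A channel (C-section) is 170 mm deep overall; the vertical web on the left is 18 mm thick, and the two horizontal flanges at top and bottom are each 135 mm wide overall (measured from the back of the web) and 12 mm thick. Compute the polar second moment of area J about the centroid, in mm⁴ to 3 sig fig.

Split into non-overlapping primitives; take the origin at the lower-left of the bounding box.
Web: 18 × 170, A = 3 060 mm², y = 85 mm, Ī = 7 369 500 mm⁴.
Top flange (beyond web): 117 × 12, A = 1 404 mm², y = 164 mm, Ī = 16 848 mm⁴.
Bottom flange (beyond web): 117 × 12, A = 1 404 mm², y = 6 mm, Ī = 16 848 mm⁴.
By symmetry the centroid is at mid-height, ȳ = 85 mm.
Transfer each piece to the centroidal x-axis using Ī + A·d² with d = y − 85:
  web: d = 0 mm → contributes +7 369 500 mm⁴
  top flange (beyond web): d = 79 mm → contributes +8 779 212 mm⁴
  bottom flange (beyond web): d = -79 mm → contributes +8 779 212 mm⁴
Total I = 24 927 924 mm⁴.
For the y-axis: x̄ = 41.301 mm.
Repeating about the centroidal y-axis gives I_y = 9 957 538 mm⁴.
Polar second moment: J = I_x + I_y = 34 885 462 mm⁴.

J ≈ 3.49 × 10⁷ mm⁴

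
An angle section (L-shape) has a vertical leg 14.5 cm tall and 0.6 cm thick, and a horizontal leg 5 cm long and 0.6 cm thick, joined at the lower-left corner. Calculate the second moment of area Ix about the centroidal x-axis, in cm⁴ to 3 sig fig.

Treat the section as a set of non-overlapping primitives; coordinates are from the bounding-box lower-left.
Vertical leg: 0.6 × 14.5, A = 8.7 cm², y = 7.25 cm, Ī = 152.43 cm⁴.
Horizontal leg (remainder): 4.4 × 0.6, A = 2.64 cm², y = 0.3 cm, Ī = 0.0792 cm⁴.
Centroid: ȳ = ΣA·y / ΣA = 5.632 cm.
Transfer each piece to the centroidal x-axis using Ī + A·d² with d = y − 5.632:
  vertical leg: d = 1.618 cm → contributes +175.21 cm⁴
  horizontal leg (remainder): d = -5.332 cm → contributes +75.135 cm⁴
Total I = 250.34 cm⁴.

Ix ≈ 250 cm⁴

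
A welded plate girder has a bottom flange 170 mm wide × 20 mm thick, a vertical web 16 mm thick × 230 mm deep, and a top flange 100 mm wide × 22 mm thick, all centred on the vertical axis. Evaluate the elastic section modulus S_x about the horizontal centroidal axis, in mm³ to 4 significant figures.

Treat the section as a set of non-overlapping primitives; coordinates are from the bounding-box lower-left.
Bottom plate: 170 × 20, A = 3 400 mm², y = 10 mm, Ī = 113 333 mm⁴.
Web plate: 16 × 230, A = 3 680 mm², y = 135 mm, Ī = 16 222 667 mm⁴.
Top plate: 100 × 22, A = 2 200 mm², y = 261 mm, Ī = 88733.3 mm⁴.
Centroid: ȳ = ΣA·y / ΣA = 119.073 mm.
Transfer each piece to the horizontal centroidal axis using Ī + A·d² with d = y − 119.073:
  bottom plate: d = -109.073 mm → contributes +40 563 064 mm⁴
  web plate: d = 15.9267 mm → contributes +17 156 137 mm⁴
  top plate: d = 141.927 mm → contributes +44 403 762 mm⁴
Total I = 102 122 964 mm⁴.
Extreme fibre distance c = 152.927 mm; S = I/c = 667 790 mm³.

S_x ≈ 6.678 × 10⁵ mm³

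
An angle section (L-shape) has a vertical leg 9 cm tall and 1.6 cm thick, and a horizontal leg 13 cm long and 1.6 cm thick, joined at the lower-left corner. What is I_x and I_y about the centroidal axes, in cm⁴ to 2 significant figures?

Break the section into simple shapes (no overlaps), measuring from the bottom-left corner of the bounding box.
Vertical leg: 1.6 × 9, A = 14.4 cm², y = 4.5 cm, Ī = 97.2 cm⁴.
Horizontal leg (remainder): 11.4 × 1.6, A = 18.24 cm², y = 0.8 cm, Ī = 3.891 cm⁴.
Centroid: ȳ = ΣA·y / ΣA = 2.432 cm.
Transfer each piece to the centroidal x-axis using Ī + A·d² with d = y − 2.432:
  vertical leg: d = 2.068 cm → contributes +158.8 cm⁴
  horizontal leg (remainder): d = -1.632 cm → contributes +52.49 cm⁴
Total I = 211.3 cm⁴.
For the y-axis: x̄ = 4.432 cm.
Repeating about the centroidal y-axis gives I_y = 540.6 cm⁴.

I_x ≈ 210 cm⁴, I_y ≈ 540 cm⁴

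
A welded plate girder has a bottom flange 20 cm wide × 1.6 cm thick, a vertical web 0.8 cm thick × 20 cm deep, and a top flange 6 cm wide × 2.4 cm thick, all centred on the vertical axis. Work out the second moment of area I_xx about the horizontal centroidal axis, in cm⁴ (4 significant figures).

Decompose the section into non-overlapping parts with the origin at the bottom-left of its bounding rectangle.
Bottom plate: 20 × 1.6, A = 32 cm², y = 0.8 cm, Ī = 6.82667 cm⁴.
Web plate: 0.8 × 20, A = 16 cm², y = 11.6 cm, Ī = 533.333 cm⁴.
Top plate: 6 × 2.4, A = 14.4 cm², y = 22.8 cm, Ī = 6.912 cm⁴.
Centroid: ȳ = ΣA·y / ΣA = 8.64615 cm.
Transfer each piece to the horizontal centroidal axis using Ī + A·d² with d = y − 8.64615:
  bottom plate: d = -7.84615 cm → contributes +1976.81 cm⁴
  web plate: d = 2.95385 cm → contributes +672.937 cm⁴
  top plate: d = 14.1538 cm → contributes +2891.68 cm⁴
Total I = 5541.44 cm⁴.

I_xx ≈ 5541 cm⁴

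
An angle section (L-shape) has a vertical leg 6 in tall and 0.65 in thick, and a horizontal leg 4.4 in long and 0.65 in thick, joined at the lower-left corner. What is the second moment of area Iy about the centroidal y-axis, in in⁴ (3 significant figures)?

Break the section into simple shapes (no overlaps), measuring from the bottom-left corner of the bounding box.
Vertical leg: 0.65 × 6, A = 3.9 in², x = 0.325 in, Ī = 0.13731 in⁴.
Horizontal leg (remainder): 3.75 × 0.65, A = 2.4375 in², x = 2.525 in, Ī = 2.8564 in⁴.
Centroid: x̄ = ΣA·x / ΣA = 1.1712 in.
Transfer each piece to the centroidal y-axis using Ī + A·d² with d = x − 1.1712:
  vertical leg: d = -0.84615 in → contributes +2.9296 in⁴
  horizontal leg (remainder): d = 1.3538 in → contributes +7.3241 in⁴
Total I = 10.254 in⁴.

Iy ≈ 10.3 in⁴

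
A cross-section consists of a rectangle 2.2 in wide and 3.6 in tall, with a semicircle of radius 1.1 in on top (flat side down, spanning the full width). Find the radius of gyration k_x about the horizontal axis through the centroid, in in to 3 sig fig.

Break the section into simple shapes (no overlaps), measuring from the bottom-left corner of the bounding box.
Rectangular body: 2.2 × 3.6, A = 7.92 in², y = 1.8 in, Ī = 8.5536 in⁴.
Semicircular cap: semicircle r = 1.1, A = 1.9007 in², y = 4.0669 in, Ī = 0.1607 in⁴.
Centroid: ȳ = ΣA·y / ΣA = 2.2387 in.
Transfer each piece to the horizontal axis through the centroid using Ī + A·d² with d = y − 2.2387:
  rectangular body: d = -0.43872 in → contributes +10.078 in⁴
  semicircular cap: d = 1.8281 in → contributes +6.5129 in⁴
Total I = 16.591 in⁴.
Radius of gyration: k = √(I/A) = √(16.591 / 9.8207) = 1.2998 in.

k_x ≈ 1.30 in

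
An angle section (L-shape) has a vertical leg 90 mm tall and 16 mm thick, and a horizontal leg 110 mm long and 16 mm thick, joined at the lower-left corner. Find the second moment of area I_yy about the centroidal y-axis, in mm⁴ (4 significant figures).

Split into non-overlapping primitives; take the origin at the lower-left of the bounding box.
Vertical leg: 16 × 90, A = 1 440 mm², x = 8 mm, Ī = 30 720 mm⁴.
Horizontal leg (remainder): 94 × 16, A = 1 504 mm², x = 63 mm, Ī = 1 107 445 mm⁴.
Centroid: x̄ = ΣA·x / ΣA = 36.0978 mm.
Transfer each piece to the centroidal y-axis using Ī + A·d² with d = x − 36.0978:
  vertical leg: d = -28.0978 mm → contributes +1 167 582 mm⁴
  horizontal leg (remainder): d = 26.9022 mm → contributes +2 195 931 mm⁴
Total I = 3 363 513 mm⁴.

I_yy ≈ 3.364 × 10⁶ mm⁴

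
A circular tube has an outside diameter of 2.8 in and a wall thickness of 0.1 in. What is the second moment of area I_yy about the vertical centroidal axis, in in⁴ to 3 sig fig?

I_yy ≈ 0.774 in⁴

Split into non-overlapping primitives; take the origin at the lower-left of the bounding box.
Outer circle: ⌀2.8, A = 6.1575 in², x = 1.4 in, Ī = 3.0172 in⁴.
Bore (subtracted): ⌀2.6, A = 5.3093 in², x = 1.4 in, Ī = 2.2432 in⁴.
By symmetry the centroid is at mid-width, x̄ = 1.4 in.
All pieces are centred on the vertical centroidal axis, so I = ΣĪ (holes subtracted) = 0.77401 in⁴.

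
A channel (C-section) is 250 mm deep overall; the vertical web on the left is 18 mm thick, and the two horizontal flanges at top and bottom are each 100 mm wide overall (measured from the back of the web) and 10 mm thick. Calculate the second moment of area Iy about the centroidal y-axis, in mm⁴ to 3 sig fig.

Treat the section as a set of non-overlapping primitives; coordinates are from the bounding-box lower-left.
Web: 18 × 250, A = 4 500 mm², x = 9 mm, Ī = 121 500 mm⁴.
Top flange (beyond web): 82 × 10, A = 820 mm², x = 59 mm, Ī = 459 473 mm⁴.
Bottom flange (beyond web): 82 × 10, A = 820 mm², x = 59 mm, Ī = 459 473 mm⁴.
Centroid: x̄ = ΣA·x / ΣA = 22.355 mm.
Transfer each piece to the centroidal y-axis using Ī + A·d² with d = x − 22.355:
  web: d = -13.355 mm → contributes +924 108 mm⁴
  top flange (beyond web): d = 36.645 mm → contributes +1 560 612 mm⁴
  bottom flange (beyond web): d = 36.645 mm → contributes +1 560 612 mm⁴
Total I = 4 045 333 mm⁴.

Iy ≈ 4.05 × 10⁶ mm⁴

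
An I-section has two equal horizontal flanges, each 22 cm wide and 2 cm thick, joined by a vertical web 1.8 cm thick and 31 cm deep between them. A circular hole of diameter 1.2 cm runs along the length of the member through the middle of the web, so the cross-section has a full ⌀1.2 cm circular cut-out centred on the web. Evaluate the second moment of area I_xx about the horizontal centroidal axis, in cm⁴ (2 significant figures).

I_xx ≈ 2.8 × 10⁴ cm⁴

Treat the section as a set of non-overlapping primitives; coordinates are from the bounding-box lower-left.
Bottom flange: 22 × 2, A = 44 cm², y = 1 cm, Ī = 14.67 cm⁴.
Web: 1.8 × 31, A = 55.8 cm², y = 17.5 cm, Ī = 4 469 cm⁴.
Top flange: 22 × 2, A = 44 cm², y = 34 cm, Ī = 14.67 cm⁴.
Hole (subtracted): ⌀1.2, A = 1.131 cm², y = 17.5 cm, Ī = 0.1018 cm⁴.
By symmetry the centroid is at mid-height, ȳ = 17.5 cm.
Transfer each piece to the horizontal centroidal axis using Ī + A·d² with d = y − 17.5:
  bottom flange: d = -16.5 cm → contributes +11 994 cm⁴
  web: d = 0 cm → contributes +4 469 cm⁴
  top flange: d = 16.5 cm → contributes +11 994 cm⁴
  hole: d = 0 cm → contributes −0.1018 cm⁴
Total I = 28 456 cm⁴.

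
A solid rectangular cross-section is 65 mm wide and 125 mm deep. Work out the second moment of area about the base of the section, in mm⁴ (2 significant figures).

The section: 65 × 125, A = 8 125 mm², y = 62.5 mm, Ī = 10 579 427 mm⁴.
Transfer it to the bottom edge using Ī + A·d² with d = y − 0:
  the section: d = 62.5 mm → contributes +42 317 708 mm⁴
Total I = 42 317 708 mm⁴.

I_base ≈ 4.2 × 10⁷ mm⁴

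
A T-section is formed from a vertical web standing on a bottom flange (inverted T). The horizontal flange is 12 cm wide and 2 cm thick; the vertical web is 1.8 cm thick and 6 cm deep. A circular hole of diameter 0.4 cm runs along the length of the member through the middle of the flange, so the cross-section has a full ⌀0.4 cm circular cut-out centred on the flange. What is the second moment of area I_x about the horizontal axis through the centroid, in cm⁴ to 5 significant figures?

I_x ≈ 159.38 cm⁴

Treat the section as a set of non-overlapping primitives; coordinates are from the bounding-box lower-left.
Flange: 12 × 2, A = 24 cm², y = 1 cm, Ī = 8 cm⁴.
Web: 1.8 × 6, A = 10.8 cm², y = 5 cm, Ī = 32.4 cm⁴.
Hole (subtracted): ⌀0.4, A = 0.1256637 cm², y = 1 cm, Ī = 0.001256637 cm⁴.
Centroid: ȳ = ΣA·y / ΣA = 2.245878 cm.
Transfer each piece to the horizontal axis through the centroid using Ī + A·d² with d = y − 2.245878:
  flange: d = -1.245878 cm → contributes +45.2531 cm⁴
  web: d = 2.754122 cm → contributes +114.32 cm⁴
  hole: d = -1.245878 cm → contributes −0.1963134 cm⁴
Total I = 159.3768 cm⁴.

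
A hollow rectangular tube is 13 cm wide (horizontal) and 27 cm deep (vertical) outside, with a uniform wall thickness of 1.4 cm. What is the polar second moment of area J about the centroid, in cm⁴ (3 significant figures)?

Treat the section as a set of non-overlapping primitives; coordinates are from the bounding-box lower-left.
Outer rectangle: 13 × 27, A = 351 cm², y = 13.5 cm, Ī = 21 323 cm⁴.
Inner void (subtracted): 10.2 × 24.2, A = 246.84 cm², y = 13.5 cm, Ī = 12 047 cm⁴.
By symmetry the centroid is at mid-height, ȳ = 13.5 cm.
All pieces are centred on the centroidal x-axis, so I = ΣĪ (holes subtracted) = 9276.6 cm⁴.
Repeating about the centroidal y-axis gives I_y = 2803.1 cm⁴.
Polar second moment: J = I_x + I_y = 12 080 cm⁴.

J ≈ 1.21 × 10⁴ cm⁴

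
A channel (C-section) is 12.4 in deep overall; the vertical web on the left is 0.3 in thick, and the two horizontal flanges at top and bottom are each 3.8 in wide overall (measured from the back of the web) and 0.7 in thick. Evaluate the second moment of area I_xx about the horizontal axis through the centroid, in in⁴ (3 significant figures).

I_xx ≈ 216 in⁴

Decompose the section into non-overlapping parts with the origin at the bottom-left of its bounding rectangle.
Web: 0.3 × 12.4, A = 3.72 in², y = 6.2 in, Ī = 47.666 in⁴.
Top flange (beyond web): 3.5 × 0.7, A = 2.45 in², y = 12.05 in, Ī = 0.10004 in⁴.
Bottom flange (beyond web): 3.5 × 0.7, A = 2.45 in², y = 0.35 in, Ī = 0.10004 in⁴.
By symmetry the centroid is at mid-height, ȳ = 6.2 in.
Transfer each piece to the horizontal axis through the centroid using Ī + A·d² with d = y − 6.2:
  web: d = 0 in → contributes +47.666 in⁴
  top flange (beyond web): d = 5.85 in → contributes +83.945 in⁴
  bottom flange (beyond web): d = -5.85 in → contributes +83.945 in⁴
Total I = 215.56 in⁴.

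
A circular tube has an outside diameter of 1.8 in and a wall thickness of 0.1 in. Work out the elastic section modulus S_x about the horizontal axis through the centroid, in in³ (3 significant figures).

S_x ≈ 0.215 in³

Break the section into simple shapes (no overlaps), measuring from the bottom-left corner of the bounding box.
Outer circle: ⌀1.8, A = 2.5447 in², y = 0.9 in, Ī = 0.5153 in⁴.
Bore (subtracted): ⌀1.6, A = 2.0106 in², y = 0.9 in, Ī = 0.3217 in⁴.
By symmetry the centroid is at mid-height, ȳ = 0.9 in.
All pieces are centred on the horizontal axis through the centroid, so I = ΣĪ (holes subtracted) = 0.1936 in⁴.
Extreme fibre distance c = 0.9 in; S = I/c = 0.21511 in³.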